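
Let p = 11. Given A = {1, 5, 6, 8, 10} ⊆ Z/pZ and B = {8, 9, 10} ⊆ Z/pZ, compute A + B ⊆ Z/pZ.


Work in Z/11Z: reduce every sum a + b modulo 11.
Enumerate all 15 pairs:
a = 1: 1+8=9, 1+9=10, 1+10=0
a = 5: 5+8=2, 5+9=3, 5+10=4
a = 6: 6+8=3, 6+9=4, 6+10=5
a = 8: 8+8=5, 8+9=6, 8+10=7
a = 10: 10+8=7, 10+9=8, 10+10=9
Distinct residues collected: {0, 2, 3, 4, 5, 6, 7, 8, 9, 10}
|A + B| = 10 (out of 11 total residues).

A + B = {0, 2, 3, 4, 5, 6, 7, 8, 9, 10}


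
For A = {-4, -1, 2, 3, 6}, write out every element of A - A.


A - A = {a - a' : a, a' ∈ A}.
Compute a - a' for each ordered pair (a, a'):
a = -4: -4--4=0, -4--1=-3, -4-2=-6, -4-3=-7, -4-6=-10
a = -1: -1--4=3, -1--1=0, -1-2=-3, -1-3=-4, -1-6=-7
a = 2: 2--4=6, 2--1=3, 2-2=0, 2-3=-1, 2-6=-4
a = 3: 3--4=7, 3--1=4, 3-2=1, 3-3=0, 3-6=-3
a = 6: 6--4=10, 6--1=7, 6-2=4, 6-3=3, 6-6=0
Collecting distinct values (and noting 0 appears from a-a):
A - A = {-10, -7, -6, -4, -3, -1, 0, 1, 3, 4, 6, 7, 10}
|A - A| = 13

A - A = {-10, -7, -6, -4, -3, -1, 0, 1, 3, 4, 6, 7, 10}


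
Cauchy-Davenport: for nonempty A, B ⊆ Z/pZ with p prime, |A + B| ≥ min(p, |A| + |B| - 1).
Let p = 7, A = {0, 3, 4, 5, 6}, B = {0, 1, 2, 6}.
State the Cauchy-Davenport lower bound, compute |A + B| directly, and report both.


Cauchy-Davenport: |A + B| ≥ min(p, |A| + |B| - 1) for A, B nonempty in Z/pZ.
|A| = 5, |B| = 4, p = 7.
CD lower bound = min(7, 5 + 4 - 1) = min(7, 8) = 7.
Compute A + B mod 7 directly:
a = 0: 0+0=0, 0+1=1, 0+2=2, 0+6=6
a = 3: 3+0=3, 3+1=4, 3+2=5, 3+6=2
a = 4: 4+0=4, 4+1=5, 4+2=6, 4+6=3
a = 5: 5+0=5, 5+1=6, 5+2=0, 5+6=4
a = 6: 6+0=6, 6+1=0, 6+2=1, 6+6=5
A + B = {0, 1, 2, 3, 4, 5, 6}, so |A + B| = 7.
Verify: 7 ≥ 7? Yes ✓.

CD lower bound = 7, actual |A + B| = 7.


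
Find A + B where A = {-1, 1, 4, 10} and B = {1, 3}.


A + B = {a + b : a ∈ A, b ∈ B}.
Enumerate all |A|·|B| = 4·2 = 8 pairs (a, b) and collect distinct sums.
a = -1: -1+1=0, -1+3=2
a = 1: 1+1=2, 1+3=4
a = 4: 4+1=5, 4+3=7
a = 10: 10+1=11, 10+3=13
Collecting distinct sums: A + B = {0, 2, 4, 5, 7, 11, 13}
|A + B| = 7

A + B = {0, 2, 4, 5, 7, 11, 13}


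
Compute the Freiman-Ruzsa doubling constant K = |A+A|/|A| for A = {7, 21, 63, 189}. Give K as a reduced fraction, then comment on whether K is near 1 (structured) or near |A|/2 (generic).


|A| = 4.
Compute A + A by enumerating all 16 pairs.
A + A = {14, 28, 42, 70, 84, 126, 196, 210, 252, 378}, so |A + A| = 10.
K = |A + A| / |A| = 10/4 = 5/2 ≈ 2.5000.
Reference: AP of size 4 gives K = 7/4 ≈ 1.7500; a fully generic set of size 4 gives K ≈ 2.5000.

|A| = 4, |A + A| = 10, K = 10/4 = 5/2.


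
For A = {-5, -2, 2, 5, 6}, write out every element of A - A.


A - A = {a - a' : a, a' ∈ A}.
Compute a - a' for each ordered pair (a, a'):
a = -5: -5--5=0, -5--2=-3, -5-2=-7, -5-5=-10, -5-6=-11
a = -2: -2--5=3, -2--2=0, -2-2=-4, -2-5=-7, -2-6=-8
a = 2: 2--5=7, 2--2=4, 2-2=0, 2-5=-3, 2-6=-4
a = 5: 5--5=10, 5--2=7, 5-2=3, 5-5=0, 5-6=-1
a = 6: 6--5=11, 6--2=8, 6-2=4, 6-5=1, 6-6=0
Collecting distinct values (and noting 0 appears from a-a):
A - A = {-11, -10, -8, -7, -4, -3, -1, 0, 1, 3, 4, 7, 8, 10, 11}
|A - A| = 15

A - A = {-11, -10, -8, -7, -4, -3, -1, 0, 1, 3, 4, 7, 8, 10, 11}


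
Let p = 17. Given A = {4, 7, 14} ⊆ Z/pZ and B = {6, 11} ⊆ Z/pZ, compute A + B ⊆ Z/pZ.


Work in Z/17Z: reduce every sum a + b modulo 17.
Enumerate all 6 pairs:
a = 4: 4+6=10, 4+11=15
a = 7: 7+6=13, 7+11=1
a = 14: 14+6=3, 14+11=8
Distinct residues collected: {1, 3, 8, 10, 13, 15}
|A + B| = 6 (out of 17 total residues).

A + B = {1, 3, 8, 10, 13, 15}


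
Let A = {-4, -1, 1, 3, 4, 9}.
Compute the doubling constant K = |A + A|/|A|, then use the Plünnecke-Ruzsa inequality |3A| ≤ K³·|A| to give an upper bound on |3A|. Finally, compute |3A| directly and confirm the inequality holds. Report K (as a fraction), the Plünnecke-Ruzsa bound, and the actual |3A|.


|A| = 6.
Step 1: Compute A + A by enumerating all 36 pairs.
A + A = {-8, -5, -3, -2, -1, 0, 2, 3, 4, 5, 6, 7, 8, 10, 12, 13, 18}, so |A + A| = 17.
Step 2: Doubling constant K = |A + A|/|A| = 17/6 = 17/6 ≈ 2.8333.
Step 3: Plünnecke-Ruzsa gives |3A| ≤ K³·|A| = (2.8333)³ · 6 ≈ 136.4722.
Step 4: Compute 3A = A + A + A directly by enumerating all triples (a,b,c) ∈ A³; |3A| = 31.
Step 5: Check 31 ≤ 136.4722? Yes ✓.

K = 17/6, Plünnecke-Ruzsa bound K³|A| ≈ 136.4722, |3A| = 31, inequality holds.


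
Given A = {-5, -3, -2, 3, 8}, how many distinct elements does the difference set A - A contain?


A - A = {a - a' : a, a' ∈ A}; |A| = 5.
Bounds: 2|A|-1 ≤ |A - A| ≤ |A|² - |A| + 1, i.e. 9 ≤ |A - A| ≤ 21.
Note: 0 ∈ A - A always (from a - a). The set is symmetric: if d ∈ A - A then -d ∈ A - A.
Enumerate nonzero differences d = a - a' with a > a' (then include -d):
Positive differences: {1, 2, 3, 5, 6, 8, 10, 11, 13}
Full difference set: {0} ∪ (positive diffs) ∪ (negative diffs).
|A - A| = 1 + 2·9 = 19 (matches direct enumeration: 19).

|A - A| = 19


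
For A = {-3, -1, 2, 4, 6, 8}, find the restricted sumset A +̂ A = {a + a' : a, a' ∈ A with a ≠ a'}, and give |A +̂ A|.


Restricted sumset: A +̂ A = {a + a' : a ∈ A, a' ∈ A, a ≠ a'}.
Equivalently, take A + A and drop any sum 2a that is achievable ONLY as a + a for a ∈ A (i.e. sums representable only with equal summands).
Enumerate pairs (a, a') with a < a' (symmetric, so each unordered pair gives one sum; this covers all a ≠ a'):
  -3 + -1 = -4
  -3 + 2 = -1
  -3 + 4 = 1
  -3 + 6 = 3
  -3 + 8 = 5
  -1 + 2 = 1
  -1 + 4 = 3
  -1 + 6 = 5
  -1 + 8 = 7
  2 + 4 = 6
  2 + 6 = 8
  2 + 8 = 10
  4 + 6 = 10
  4 + 8 = 12
  6 + 8 = 14
Collected distinct sums: {-4, -1, 1, 3, 5, 6, 7, 8, 10, 12, 14}
|A +̂ A| = 11
(Reference bound: |A +̂ A| ≥ 2|A| - 3 for |A| ≥ 2, with |A| = 6 giving ≥ 9.)

|A +̂ A| = 11


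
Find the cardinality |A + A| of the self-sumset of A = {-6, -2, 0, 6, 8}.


A + A = {a + a' : a, a' ∈ A}; |A| = 5.
General bounds: 2|A| - 1 ≤ |A + A| ≤ |A|(|A|+1)/2, i.e. 9 ≤ |A + A| ≤ 15.
Lower bound 2|A|-1 is attained iff A is an arithmetic progression.
Enumerate sums a + a' for a ≤ a' (symmetric, so this suffices):
a = -6: -6+-6=-12, -6+-2=-8, -6+0=-6, -6+6=0, -6+8=2
a = -2: -2+-2=-4, -2+0=-2, -2+6=4, -2+8=6
a = 0: 0+0=0, 0+6=6, 0+8=8
a = 6: 6+6=12, 6+8=14
a = 8: 8+8=16
Distinct sums: {-12, -8, -6, -4, -2, 0, 2, 4, 6, 8, 12, 14, 16}
|A + A| = 13

|A + A| = 13


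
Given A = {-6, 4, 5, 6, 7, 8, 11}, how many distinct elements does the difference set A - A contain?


A - A = {a - a' : a, a' ∈ A}; |A| = 7.
Bounds: 2|A|-1 ≤ |A - A| ≤ |A|² - |A| + 1, i.e. 13 ≤ |A - A| ≤ 43.
Note: 0 ∈ A - A always (from a - a). The set is symmetric: if d ∈ A - A then -d ∈ A - A.
Enumerate nonzero differences d = a - a' with a > a' (then include -d):
Positive differences: {1, 2, 3, 4, 5, 6, 7, 10, 11, 12, 13, 14, 17}
Full difference set: {0} ∪ (positive diffs) ∪ (negative diffs).
|A - A| = 1 + 2·13 = 27 (matches direct enumeration: 27).

|A - A| = 27


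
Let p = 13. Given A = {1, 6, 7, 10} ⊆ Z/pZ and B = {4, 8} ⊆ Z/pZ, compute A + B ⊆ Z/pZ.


Work in Z/13Z: reduce every sum a + b modulo 13.
Enumerate all 8 pairs:
a = 1: 1+4=5, 1+8=9
a = 6: 6+4=10, 6+8=1
a = 7: 7+4=11, 7+8=2
a = 10: 10+4=1, 10+8=5
Distinct residues collected: {1, 2, 5, 9, 10, 11}
|A + B| = 6 (out of 13 total residues).

A + B = {1, 2, 5, 9, 10, 11}


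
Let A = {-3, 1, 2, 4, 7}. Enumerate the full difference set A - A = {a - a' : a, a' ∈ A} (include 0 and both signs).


A - A = {a - a' : a, a' ∈ A}.
Compute a - a' for each ordered pair (a, a'):
a = -3: -3--3=0, -3-1=-4, -3-2=-5, -3-4=-7, -3-7=-10
a = 1: 1--3=4, 1-1=0, 1-2=-1, 1-4=-3, 1-7=-6
a = 2: 2--3=5, 2-1=1, 2-2=0, 2-4=-2, 2-7=-5
a = 4: 4--3=7, 4-1=3, 4-2=2, 4-4=0, 4-7=-3
a = 7: 7--3=10, 7-1=6, 7-2=5, 7-4=3, 7-7=0
Collecting distinct values (and noting 0 appears from a-a):
A - A = {-10, -7, -6, -5, -4, -3, -2, -1, 0, 1, 2, 3, 4, 5, 6, 7, 10}
|A - A| = 17

A - A = {-10, -7, -6, -5, -4, -3, -2, -1, 0, 1, 2, 3, 4, 5, 6, 7, 10}


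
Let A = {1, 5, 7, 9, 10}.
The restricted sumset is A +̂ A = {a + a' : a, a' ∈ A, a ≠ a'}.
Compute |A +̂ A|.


Restricted sumset: A +̂ A = {a + a' : a ∈ A, a' ∈ A, a ≠ a'}.
Equivalently, take A + A and drop any sum 2a that is achievable ONLY as a + a for a ∈ A (i.e. sums representable only with equal summands).
Enumerate pairs (a, a') with a < a' (symmetric, so each unordered pair gives one sum; this covers all a ≠ a'):
  1 + 5 = 6
  1 + 7 = 8
  1 + 9 = 10
  1 + 10 = 11
  5 + 7 = 12
  5 + 9 = 14
  5 + 10 = 15
  7 + 9 = 16
  7 + 10 = 17
  9 + 10 = 19
Collected distinct sums: {6, 8, 10, 11, 12, 14, 15, 16, 17, 19}
|A +̂ A| = 10
(Reference bound: |A +̂ A| ≥ 2|A| - 3 for |A| ≥ 2, with |A| = 5 giving ≥ 7.)

|A +̂ A| = 10


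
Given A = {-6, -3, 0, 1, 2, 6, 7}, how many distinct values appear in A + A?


A + A = {a + a' : a, a' ∈ A}; |A| = 7.
General bounds: 2|A| - 1 ≤ |A + A| ≤ |A|(|A|+1)/2, i.e. 13 ≤ |A + A| ≤ 28.
Lower bound 2|A|-1 is attained iff A is an arithmetic progression.
Enumerate sums a + a' for a ≤ a' (symmetric, so this suffices):
a = -6: -6+-6=-12, -6+-3=-9, -6+0=-6, -6+1=-5, -6+2=-4, -6+6=0, -6+7=1
a = -3: -3+-3=-6, -3+0=-3, -3+1=-2, -3+2=-1, -3+6=3, -3+7=4
a = 0: 0+0=0, 0+1=1, 0+2=2, 0+6=6, 0+7=7
a = 1: 1+1=2, 1+2=3, 1+6=7, 1+7=8
a = 2: 2+2=4, 2+6=8, 2+7=9
a = 6: 6+6=12, 6+7=13
a = 7: 7+7=14
Distinct sums: {-12, -9, -6, -5, -4, -3, -2, -1, 0, 1, 2, 3, 4, 6, 7, 8, 9, 12, 13, 14}
|A + A| = 20

|A + A| = 20


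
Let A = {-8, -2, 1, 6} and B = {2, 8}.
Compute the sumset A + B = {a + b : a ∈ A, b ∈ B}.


A + B = {a + b : a ∈ A, b ∈ B}.
Enumerate all |A|·|B| = 4·2 = 8 pairs (a, b) and collect distinct sums.
a = -8: -8+2=-6, -8+8=0
a = -2: -2+2=0, -2+8=6
a = 1: 1+2=3, 1+8=9
a = 6: 6+2=8, 6+8=14
Collecting distinct sums: A + B = {-6, 0, 3, 6, 8, 9, 14}
|A + B| = 7

A + B = {-6, 0, 3, 6, 8, 9, 14}


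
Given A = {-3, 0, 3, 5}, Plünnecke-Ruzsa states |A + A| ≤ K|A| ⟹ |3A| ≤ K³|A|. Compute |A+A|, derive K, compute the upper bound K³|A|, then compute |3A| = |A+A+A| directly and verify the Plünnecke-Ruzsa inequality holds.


|A| = 4.
Step 1: Compute A + A by enumerating all 16 pairs.
A + A = {-6, -3, 0, 2, 3, 5, 6, 8, 10}, so |A + A| = 9.
Step 2: Doubling constant K = |A + A|/|A| = 9/4 = 9/4 ≈ 2.2500.
Step 3: Plünnecke-Ruzsa gives |3A| ≤ K³·|A| = (2.2500)³ · 4 ≈ 45.5625.
Step 4: Compute 3A = A + A + A directly by enumerating all triples (a,b,c) ∈ A³; |3A| = 16.
Step 5: Check 16 ≤ 45.5625? Yes ✓.

K = 9/4, Plünnecke-Ruzsa bound K³|A| ≈ 45.5625, |3A| = 16, inequality holds.


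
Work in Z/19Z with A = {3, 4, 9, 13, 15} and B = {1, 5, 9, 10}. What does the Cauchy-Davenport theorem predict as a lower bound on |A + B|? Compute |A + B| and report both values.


Cauchy-Davenport: |A + B| ≥ min(p, |A| + |B| - 1) for A, B nonempty in Z/pZ.
|A| = 5, |B| = 4, p = 19.
CD lower bound = min(19, 5 + 4 - 1) = min(19, 8) = 8.
Compute A + B mod 19 directly:
a = 3: 3+1=4, 3+5=8, 3+9=12, 3+10=13
a = 4: 4+1=5, 4+5=9, 4+9=13, 4+10=14
a = 9: 9+1=10, 9+5=14, 9+9=18, 9+10=0
a = 13: 13+1=14, 13+5=18, 13+9=3, 13+10=4
a = 15: 15+1=16, 15+5=1, 15+9=5, 15+10=6
A + B = {0, 1, 3, 4, 5, 6, 8, 9, 10, 12, 13, 14, 16, 18}, so |A + B| = 14.
Verify: 14 ≥ 8? Yes ✓.

CD lower bound = 8, actual |A + B| = 14.


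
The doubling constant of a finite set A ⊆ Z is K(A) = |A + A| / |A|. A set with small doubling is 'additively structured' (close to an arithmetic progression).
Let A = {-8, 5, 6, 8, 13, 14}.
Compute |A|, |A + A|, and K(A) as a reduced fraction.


|A| = 6.
Compute A + A by enumerating all 36 pairs.
A + A = {-16, -3, -2, 0, 5, 6, 10, 11, 12, 13, 14, 16, 18, 19, 20, 21, 22, 26, 27, 28}, so |A + A| = 20.
K = |A + A| / |A| = 20/6 = 10/3 ≈ 3.3333.
Reference: AP of size 6 gives K = 11/6 ≈ 1.8333; a fully generic set of size 6 gives K ≈ 3.5000.

|A| = 6, |A + A| = 20, K = 20/6 = 10/3.


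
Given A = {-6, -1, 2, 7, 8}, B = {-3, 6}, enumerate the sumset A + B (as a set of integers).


A + B = {a + b : a ∈ A, b ∈ B}.
Enumerate all |A|·|B| = 5·2 = 10 pairs (a, b) and collect distinct sums.
a = -6: -6+-3=-9, -6+6=0
a = -1: -1+-3=-4, -1+6=5
a = 2: 2+-3=-1, 2+6=8
a = 7: 7+-3=4, 7+6=13
a = 8: 8+-3=5, 8+6=14
Collecting distinct sums: A + B = {-9, -4, -1, 0, 4, 5, 8, 13, 14}
|A + B| = 9

A + B = {-9, -4, -1, 0, 4, 5, 8, 13, 14}


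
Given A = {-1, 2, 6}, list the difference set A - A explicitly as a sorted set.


A - A = {a - a' : a, a' ∈ A}.
Compute a - a' for each ordered pair (a, a'):
a = -1: -1--1=0, -1-2=-3, -1-6=-7
a = 2: 2--1=3, 2-2=0, 2-6=-4
a = 6: 6--1=7, 6-2=4, 6-6=0
Collecting distinct values (and noting 0 appears from a-a):
A - A = {-7, -4, -3, 0, 3, 4, 7}
|A - A| = 7

A - A = {-7, -4, -3, 0, 3, 4, 7}


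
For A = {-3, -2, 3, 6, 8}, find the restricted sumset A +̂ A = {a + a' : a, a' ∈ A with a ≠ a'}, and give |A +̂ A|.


Restricted sumset: A +̂ A = {a + a' : a ∈ A, a' ∈ A, a ≠ a'}.
Equivalently, take A + A and drop any sum 2a that is achievable ONLY as a + a for a ∈ A (i.e. sums representable only with equal summands).
Enumerate pairs (a, a') with a < a' (symmetric, so each unordered pair gives one sum; this covers all a ≠ a'):
  -3 + -2 = -5
  -3 + 3 = 0
  -3 + 6 = 3
  -3 + 8 = 5
  -2 + 3 = 1
  -2 + 6 = 4
  -2 + 8 = 6
  3 + 6 = 9
  3 + 8 = 11
  6 + 8 = 14
Collected distinct sums: {-5, 0, 1, 3, 4, 5, 6, 9, 11, 14}
|A +̂ A| = 10
(Reference bound: |A +̂ A| ≥ 2|A| - 3 for |A| ≥ 2, with |A| = 5 giving ≥ 7.)

|A +̂ A| = 10


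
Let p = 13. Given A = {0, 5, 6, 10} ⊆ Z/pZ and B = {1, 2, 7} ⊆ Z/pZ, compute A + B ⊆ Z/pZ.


Work in Z/13Z: reduce every sum a + b modulo 13.
Enumerate all 12 pairs:
a = 0: 0+1=1, 0+2=2, 0+7=7
a = 5: 5+1=6, 5+2=7, 5+7=12
a = 6: 6+1=7, 6+2=8, 6+7=0
a = 10: 10+1=11, 10+2=12, 10+7=4
Distinct residues collected: {0, 1, 2, 4, 6, 7, 8, 11, 12}
|A + B| = 9 (out of 13 total residues).

A + B = {0, 1, 2, 4, 6, 7, 8, 11, 12}


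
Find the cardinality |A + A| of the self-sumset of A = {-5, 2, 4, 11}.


A + A = {a + a' : a, a' ∈ A}; |A| = 4.
General bounds: 2|A| - 1 ≤ |A + A| ≤ |A|(|A|+1)/2, i.e. 7 ≤ |A + A| ≤ 10.
Lower bound 2|A|-1 is attained iff A is an arithmetic progression.
Enumerate sums a + a' for a ≤ a' (symmetric, so this suffices):
a = -5: -5+-5=-10, -5+2=-3, -5+4=-1, -5+11=6
a = 2: 2+2=4, 2+4=6, 2+11=13
a = 4: 4+4=8, 4+11=15
a = 11: 11+11=22
Distinct sums: {-10, -3, -1, 4, 6, 8, 13, 15, 22}
|A + A| = 9

|A + A| = 9


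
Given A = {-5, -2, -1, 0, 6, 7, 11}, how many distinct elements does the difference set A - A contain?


A - A = {a - a' : a, a' ∈ A}; |A| = 7.
Bounds: 2|A|-1 ≤ |A - A| ≤ |A|² - |A| + 1, i.e. 13 ≤ |A - A| ≤ 43.
Note: 0 ∈ A - A always (from a - a). The set is symmetric: if d ∈ A - A then -d ∈ A - A.
Enumerate nonzero differences d = a - a' with a > a' (then include -d):
Positive differences: {1, 2, 3, 4, 5, 6, 7, 8, 9, 11, 12, 13, 16}
Full difference set: {0} ∪ (positive diffs) ∪ (negative diffs).
|A - A| = 1 + 2·13 = 27 (matches direct enumeration: 27).

|A - A| = 27


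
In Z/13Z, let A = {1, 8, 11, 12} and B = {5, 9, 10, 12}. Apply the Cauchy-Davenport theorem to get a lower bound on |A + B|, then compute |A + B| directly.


Cauchy-Davenport: |A + B| ≥ min(p, |A| + |B| - 1) for A, B nonempty in Z/pZ.
|A| = 4, |B| = 4, p = 13.
CD lower bound = min(13, 4 + 4 - 1) = min(13, 7) = 7.
Compute A + B mod 13 directly:
a = 1: 1+5=6, 1+9=10, 1+10=11, 1+12=0
a = 8: 8+5=0, 8+9=4, 8+10=5, 8+12=7
a = 11: 11+5=3, 11+9=7, 11+10=8, 11+12=10
a = 12: 12+5=4, 12+9=8, 12+10=9, 12+12=11
A + B = {0, 3, 4, 5, 6, 7, 8, 9, 10, 11}, so |A + B| = 10.
Verify: 10 ≥ 7? Yes ✓.

CD lower bound = 7, actual |A + B| = 10.


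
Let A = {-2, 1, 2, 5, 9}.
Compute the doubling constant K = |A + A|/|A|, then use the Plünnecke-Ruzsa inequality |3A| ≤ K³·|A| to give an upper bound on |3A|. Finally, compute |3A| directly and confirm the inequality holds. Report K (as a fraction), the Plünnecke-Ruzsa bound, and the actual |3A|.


|A| = 5.
Step 1: Compute A + A by enumerating all 25 pairs.
A + A = {-4, -1, 0, 2, 3, 4, 6, 7, 10, 11, 14, 18}, so |A + A| = 12.
Step 2: Doubling constant K = |A + A|/|A| = 12/5 = 12/5 ≈ 2.4000.
Step 3: Plünnecke-Ruzsa gives |3A| ≤ K³·|A| = (2.4000)³ · 5 ≈ 69.1200.
Step 4: Compute 3A = A + A + A directly by enumerating all triples (a,b,c) ∈ A³; |3A| = 22.
Step 5: Check 22 ≤ 69.1200? Yes ✓.

K = 12/5, Plünnecke-Ruzsa bound K³|A| ≈ 69.1200, |3A| = 22, inequality holds.


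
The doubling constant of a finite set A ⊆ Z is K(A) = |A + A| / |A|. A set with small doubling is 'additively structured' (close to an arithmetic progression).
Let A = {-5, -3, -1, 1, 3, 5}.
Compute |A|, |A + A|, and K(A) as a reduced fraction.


|A| = 6.
Compute A + A by enumerating all 36 pairs.
A + A = {-10, -8, -6, -4, -2, 0, 2, 4, 6, 8, 10}, so |A + A| = 11.
K = |A + A| / |A| = 11/6 (already in lowest terms) ≈ 1.8333.
Reference: AP of size 6 gives K = 11/6 ≈ 1.8333; a fully generic set of size 6 gives K ≈ 3.5000.

|A| = 6, |A + A| = 11, K = 11/6.


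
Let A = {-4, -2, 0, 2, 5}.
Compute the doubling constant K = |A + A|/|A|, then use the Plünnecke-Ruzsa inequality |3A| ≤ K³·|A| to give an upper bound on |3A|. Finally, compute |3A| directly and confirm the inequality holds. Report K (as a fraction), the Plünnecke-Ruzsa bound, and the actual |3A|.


|A| = 5.
Step 1: Compute A + A by enumerating all 25 pairs.
A + A = {-8, -6, -4, -2, 0, 1, 2, 3, 4, 5, 7, 10}, so |A + A| = 12.
Step 2: Doubling constant K = |A + A|/|A| = 12/5 = 12/5 ≈ 2.4000.
Step 3: Plünnecke-Ruzsa gives |3A| ≤ K³·|A| = (2.4000)³ · 5 ≈ 69.1200.
Step 4: Compute 3A = A + A + A directly by enumerating all triples (a,b,c) ∈ A³; |3A| = 21.
Step 5: Check 21 ≤ 69.1200? Yes ✓.

K = 12/5, Plünnecke-Ruzsa bound K³|A| ≈ 69.1200, |3A| = 21, inequality holds.


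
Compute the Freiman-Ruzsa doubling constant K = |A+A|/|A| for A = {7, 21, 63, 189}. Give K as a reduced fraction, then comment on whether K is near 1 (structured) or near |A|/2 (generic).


|A| = 4.
Compute A + A by enumerating all 16 pairs.
A + A = {14, 28, 42, 70, 84, 126, 196, 210, 252, 378}, so |A + A| = 10.
K = |A + A| / |A| = 10/4 = 5/2 ≈ 2.5000.
Reference: AP of size 4 gives K = 7/4 ≈ 1.7500; a fully generic set of size 4 gives K ≈ 2.5000.

|A| = 4, |A + A| = 10, K = 10/4 = 5/2.


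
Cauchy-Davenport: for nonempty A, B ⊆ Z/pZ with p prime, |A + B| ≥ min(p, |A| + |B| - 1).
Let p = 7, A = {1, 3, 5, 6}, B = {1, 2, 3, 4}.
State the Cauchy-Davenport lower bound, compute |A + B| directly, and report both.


Cauchy-Davenport: |A + B| ≥ min(p, |A| + |B| - 1) for A, B nonempty in Z/pZ.
|A| = 4, |B| = 4, p = 7.
CD lower bound = min(7, 4 + 4 - 1) = min(7, 7) = 7.
Compute A + B mod 7 directly:
a = 1: 1+1=2, 1+2=3, 1+3=4, 1+4=5
a = 3: 3+1=4, 3+2=5, 3+3=6, 3+4=0
a = 5: 5+1=6, 5+2=0, 5+3=1, 5+4=2
a = 6: 6+1=0, 6+2=1, 6+3=2, 6+4=3
A + B = {0, 1, 2, 3, 4, 5, 6}, so |A + B| = 7.
Verify: 7 ≥ 7? Yes ✓.

CD lower bound = 7, actual |A + B| = 7.


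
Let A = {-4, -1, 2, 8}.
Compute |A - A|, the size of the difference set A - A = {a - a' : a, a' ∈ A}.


A - A = {a - a' : a, a' ∈ A}; |A| = 4.
Bounds: 2|A|-1 ≤ |A - A| ≤ |A|² - |A| + 1, i.e. 7 ≤ |A - A| ≤ 13.
Note: 0 ∈ A - A always (from a - a). The set is symmetric: if d ∈ A - A then -d ∈ A - A.
Enumerate nonzero differences d = a - a' with a > a' (then include -d):
Positive differences: {3, 6, 9, 12}
Full difference set: {0} ∪ (positive diffs) ∪ (negative diffs).
|A - A| = 1 + 2·4 = 9 (matches direct enumeration: 9).

|A - A| = 9


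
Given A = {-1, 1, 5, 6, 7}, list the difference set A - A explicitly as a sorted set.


A - A = {a - a' : a, a' ∈ A}.
Compute a - a' for each ordered pair (a, a'):
a = -1: -1--1=0, -1-1=-2, -1-5=-6, -1-6=-7, -1-7=-8
a = 1: 1--1=2, 1-1=0, 1-5=-4, 1-6=-5, 1-7=-6
a = 5: 5--1=6, 5-1=4, 5-5=0, 5-6=-1, 5-7=-2
a = 6: 6--1=7, 6-1=5, 6-5=1, 6-6=0, 6-7=-1
a = 7: 7--1=8, 7-1=6, 7-5=2, 7-6=1, 7-7=0
Collecting distinct values (and noting 0 appears from a-a):
A - A = {-8, -7, -6, -5, -4, -2, -1, 0, 1, 2, 4, 5, 6, 7, 8}
|A - A| = 15

A - A = {-8, -7, -6, -5, -4, -2, -1, 0, 1, 2, 4, 5, 6, 7, 8}


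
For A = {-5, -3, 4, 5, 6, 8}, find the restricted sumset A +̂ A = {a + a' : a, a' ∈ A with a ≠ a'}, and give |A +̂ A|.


Restricted sumset: A +̂ A = {a + a' : a ∈ A, a' ∈ A, a ≠ a'}.
Equivalently, take A + A and drop any sum 2a that is achievable ONLY as a + a for a ∈ A (i.e. sums representable only with equal summands).
Enumerate pairs (a, a') with a < a' (symmetric, so each unordered pair gives one sum; this covers all a ≠ a'):
  -5 + -3 = -8
  -5 + 4 = -1
  -5 + 5 = 0
  -5 + 6 = 1
  -5 + 8 = 3
  -3 + 4 = 1
  -3 + 5 = 2
  -3 + 6 = 3
  -3 + 8 = 5
  4 + 5 = 9
  4 + 6 = 10
  4 + 8 = 12
  5 + 6 = 11
  5 + 8 = 13
  6 + 8 = 14
Collected distinct sums: {-8, -1, 0, 1, 2, 3, 5, 9, 10, 11, 12, 13, 14}
|A +̂ A| = 13
(Reference bound: |A +̂ A| ≥ 2|A| - 3 for |A| ≥ 2, with |A| = 6 giving ≥ 9.)

|A +̂ A| = 13


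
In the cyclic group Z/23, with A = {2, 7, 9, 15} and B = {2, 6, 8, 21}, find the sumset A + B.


Work in Z/23Z: reduce every sum a + b modulo 23.
Enumerate all 16 pairs:
a = 2: 2+2=4, 2+6=8, 2+8=10, 2+21=0
a = 7: 7+2=9, 7+6=13, 7+8=15, 7+21=5
a = 9: 9+2=11, 9+6=15, 9+8=17, 9+21=7
a = 15: 15+2=17, 15+6=21, 15+8=0, 15+21=13
Distinct residues collected: {0, 4, 5, 7, 8, 9, 10, 11, 13, 15, 17, 21}
|A + B| = 12 (out of 23 total residues).

A + B = {0, 4, 5, 7, 8, 9, 10, 11, 13, 15, 17, 21}


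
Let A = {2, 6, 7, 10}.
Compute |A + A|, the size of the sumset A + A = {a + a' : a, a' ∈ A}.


A + A = {a + a' : a, a' ∈ A}; |A| = 4.
General bounds: 2|A| - 1 ≤ |A + A| ≤ |A|(|A|+1)/2, i.e. 7 ≤ |A + A| ≤ 10.
Lower bound 2|A|-1 is attained iff A is an arithmetic progression.
Enumerate sums a + a' for a ≤ a' (symmetric, so this suffices):
a = 2: 2+2=4, 2+6=8, 2+7=9, 2+10=12
a = 6: 6+6=12, 6+7=13, 6+10=16
a = 7: 7+7=14, 7+10=17
a = 10: 10+10=20
Distinct sums: {4, 8, 9, 12, 13, 14, 16, 17, 20}
|A + A| = 9

|A + A| = 9


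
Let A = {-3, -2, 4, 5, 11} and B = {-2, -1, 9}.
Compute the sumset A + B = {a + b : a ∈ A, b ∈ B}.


A + B = {a + b : a ∈ A, b ∈ B}.
Enumerate all |A|·|B| = 5·3 = 15 pairs (a, b) and collect distinct sums.
a = -3: -3+-2=-5, -3+-1=-4, -3+9=6
a = -2: -2+-2=-4, -2+-1=-3, -2+9=7
a = 4: 4+-2=2, 4+-1=3, 4+9=13
a = 5: 5+-2=3, 5+-1=4, 5+9=14
a = 11: 11+-2=9, 11+-1=10, 11+9=20
Collecting distinct sums: A + B = {-5, -4, -3, 2, 3, 4, 6, 7, 9, 10, 13, 14, 20}
|A + B| = 13

A + B = {-5, -4, -3, 2, 3, 4, 6, 7, 9, 10, 13, 14, 20}


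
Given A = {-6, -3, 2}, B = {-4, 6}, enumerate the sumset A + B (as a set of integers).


A + B = {a + b : a ∈ A, b ∈ B}.
Enumerate all |A|·|B| = 3·2 = 6 pairs (a, b) and collect distinct sums.
a = -6: -6+-4=-10, -6+6=0
a = -3: -3+-4=-7, -3+6=3
a = 2: 2+-4=-2, 2+6=8
Collecting distinct sums: A + B = {-10, -7, -2, 0, 3, 8}
|A + B| = 6

A + B = {-10, -7, -2, 0, 3, 8}


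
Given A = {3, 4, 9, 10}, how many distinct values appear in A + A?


A + A = {a + a' : a, a' ∈ A}; |A| = 4.
General bounds: 2|A| - 1 ≤ |A + A| ≤ |A|(|A|+1)/2, i.e. 7 ≤ |A + A| ≤ 10.
Lower bound 2|A|-1 is attained iff A is an arithmetic progression.
Enumerate sums a + a' for a ≤ a' (symmetric, so this suffices):
a = 3: 3+3=6, 3+4=7, 3+9=12, 3+10=13
a = 4: 4+4=8, 4+9=13, 4+10=14
a = 9: 9+9=18, 9+10=19
a = 10: 10+10=20
Distinct sums: {6, 7, 8, 12, 13, 14, 18, 19, 20}
|A + A| = 9

|A + A| = 9


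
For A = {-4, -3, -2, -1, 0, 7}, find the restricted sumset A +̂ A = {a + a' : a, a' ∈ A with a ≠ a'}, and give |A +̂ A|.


Restricted sumset: A +̂ A = {a + a' : a ∈ A, a' ∈ A, a ≠ a'}.
Equivalently, take A + A and drop any sum 2a that is achievable ONLY as a + a for a ∈ A (i.e. sums representable only with equal summands).
Enumerate pairs (a, a') with a < a' (symmetric, so each unordered pair gives one sum; this covers all a ≠ a'):
  -4 + -3 = -7
  -4 + -2 = -6
  -4 + -1 = -5
  -4 + 0 = -4
  -4 + 7 = 3
  -3 + -2 = -5
  -3 + -1 = -4
  -3 + 0 = -3
  -3 + 7 = 4
  -2 + -1 = -3
  -2 + 0 = -2
  -2 + 7 = 5
  -1 + 0 = -1
  -1 + 7 = 6
  0 + 7 = 7
Collected distinct sums: {-7, -6, -5, -4, -3, -2, -1, 3, 4, 5, 6, 7}
|A +̂ A| = 12
(Reference bound: |A +̂ A| ≥ 2|A| - 3 for |A| ≥ 2, with |A| = 6 giving ≥ 9.)

|A +̂ A| = 12


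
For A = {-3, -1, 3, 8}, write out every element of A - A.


A - A = {a - a' : a, a' ∈ A}.
Compute a - a' for each ordered pair (a, a'):
a = -3: -3--3=0, -3--1=-2, -3-3=-6, -3-8=-11
a = -1: -1--3=2, -1--1=0, -1-3=-4, -1-8=-9
a = 3: 3--3=6, 3--1=4, 3-3=0, 3-8=-5
a = 8: 8--3=11, 8--1=9, 8-3=5, 8-8=0
Collecting distinct values (and noting 0 appears from a-a):
A - A = {-11, -9, -6, -5, -4, -2, 0, 2, 4, 5, 6, 9, 11}
|A - A| = 13

A - A = {-11, -9, -6, -5, -4, -2, 0, 2, 4, 5, 6, 9, 11}


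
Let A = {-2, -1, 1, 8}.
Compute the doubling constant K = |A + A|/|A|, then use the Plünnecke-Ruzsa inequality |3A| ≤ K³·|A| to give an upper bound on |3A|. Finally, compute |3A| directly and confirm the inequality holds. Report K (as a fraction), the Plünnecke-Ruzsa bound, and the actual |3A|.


|A| = 4.
Step 1: Compute A + A by enumerating all 16 pairs.
A + A = {-4, -3, -2, -1, 0, 2, 6, 7, 9, 16}, so |A + A| = 10.
Step 2: Doubling constant K = |A + A|/|A| = 10/4 = 10/4 ≈ 2.5000.
Step 3: Plünnecke-Ruzsa gives |3A| ≤ K³·|A| = (2.5000)³ · 4 ≈ 62.5000.
Step 4: Compute 3A = A + A + A directly by enumerating all triples (a,b,c) ∈ A³; |3A| = 19.
Step 5: Check 19 ≤ 62.5000? Yes ✓.

K = 10/4, Plünnecke-Ruzsa bound K³|A| ≈ 62.5000, |3A| = 19, inequality holds.


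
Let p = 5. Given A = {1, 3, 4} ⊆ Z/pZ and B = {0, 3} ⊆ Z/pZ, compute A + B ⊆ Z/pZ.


Work in Z/5Z: reduce every sum a + b modulo 5.
Enumerate all 6 pairs:
a = 1: 1+0=1, 1+3=4
a = 3: 3+0=3, 3+3=1
a = 4: 4+0=4, 4+3=2
Distinct residues collected: {1, 2, 3, 4}
|A + B| = 4 (out of 5 total residues).

A + B = {1, 2, 3, 4}


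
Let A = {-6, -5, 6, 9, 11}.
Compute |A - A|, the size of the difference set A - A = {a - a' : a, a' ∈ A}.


A - A = {a - a' : a, a' ∈ A}; |A| = 5.
Bounds: 2|A|-1 ≤ |A - A| ≤ |A|² - |A| + 1, i.e. 9 ≤ |A - A| ≤ 21.
Note: 0 ∈ A - A always (from a - a). The set is symmetric: if d ∈ A - A then -d ∈ A - A.
Enumerate nonzero differences d = a - a' with a > a' (then include -d):
Positive differences: {1, 2, 3, 5, 11, 12, 14, 15, 16, 17}
Full difference set: {0} ∪ (positive diffs) ∪ (negative diffs).
|A - A| = 1 + 2·10 = 21 (matches direct enumeration: 21).

|A - A| = 21


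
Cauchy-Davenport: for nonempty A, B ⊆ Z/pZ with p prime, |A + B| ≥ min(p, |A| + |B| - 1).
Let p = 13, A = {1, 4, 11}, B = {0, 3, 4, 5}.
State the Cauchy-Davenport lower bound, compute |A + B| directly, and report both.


Cauchy-Davenport: |A + B| ≥ min(p, |A| + |B| - 1) for A, B nonempty in Z/pZ.
|A| = 3, |B| = 4, p = 13.
CD lower bound = min(13, 3 + 4 - 1) = min(13, 6) = 6.
Compute A + B mod 13 directly:
a = 1: 1+0=1, 1+3=4, 1+4=5, 1+5=6
a = 4: 4+0=4, 4+3=7, 4+4=8, 4+5=9
a = 11: 11+0=11, 11+3=1, 11+4=2, 11+5=3
A + B = {1, 2, 3, 4, 5, 6, 7, 8, 9, 11}, so |A + B| = 10.
Verify: 10 ≥ 6? Yes ✓.

CD lower bound = 6, actual |A + B| = 10.


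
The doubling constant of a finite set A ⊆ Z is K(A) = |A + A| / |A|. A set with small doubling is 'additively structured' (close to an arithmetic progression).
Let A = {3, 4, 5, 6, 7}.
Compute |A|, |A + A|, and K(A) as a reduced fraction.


|A| = 5.
Compute A + A by enumerating all 25 pairs.
A + A = {6, 7, 8, 9, 10, 11, 12, 13, 14}, so |A + A| = 9.
K = |A + A| / |A| = 9/5 (already in lowest terms) ≈ 1.8000.
Reference: AP of size 5 gives K = 9/5 ≈ 1.8000; a fully generic set of size 5 gives K ≈ 3.0000.

|A| = 5, |A + A| = 9, K = 9/5.


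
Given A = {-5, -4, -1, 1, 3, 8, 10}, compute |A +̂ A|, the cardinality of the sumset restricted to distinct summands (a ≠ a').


Restricted sumset: A +̂ A = {a + a' : a ∈ A, a' ∈ A, a ≠ a'}.
Equivalently, take A + A and drop any sum 2a that is achievable ONLY as a + a for a ∈ A (i.e. sums representable only with equal summands).
Enumerate pairs (a, a') with a < a' (symmetric, so each unordered pair gives one sum; this covers all a ≠ a'):
  -5 + -4 = -9
  -5 + -1 = -6
  -5 + 1 = -4
  -5 + 3 = -2
  -5 + 8 = 3
  -5 + 10 = 5
  -4 + -1 = -5
  -4 + 1 = -3
  -4 + 3 = -1
  -4 + 8 = 4
  -4 + 10 = 6
  -1 + 1 = 0
  -1 + 3 = 2
  -1 + 8 = 7
  -1 + 10 = 9
  1 + 3 = 4
  1 + 8 = 9
  1 + 10 = 11
  3 + 8 = 11
  3 + 10 = 13
  8 + 10 = 18
Collected distinct sums: {-9, -6, -5, -4, -3, -2, -1, 0, 2, 3, 4, 5, 6, 7, 9, 11, 13, 18}
|A +̂ A| = 18
(Reference bound: |A +̂ A| ≥ 2|A| - 3 for |A| ≥ 2, with |A| = 7 giving ≥ 11.)

|A +̂ A| = 18


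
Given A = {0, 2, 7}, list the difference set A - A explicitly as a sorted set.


A - A = {a - a' : a, a' ∈ A}.
Compute a - a' for each ordered pair (a, a'):
a = 0: 0-0=0, 0-2=-2, 0-7=-7
a = 2: 2-0=2, 2-2=0, 2-7=-5
a = 7: 7-0=7, 7-2=5, 7-7=0
Collecting distinct values (and noting 0 appears from a-a):
A - A = {-7, -5, -2, 0, 2, 5, 7}
|A - A| = 7

A - A = {-7, -5, -2, 0, 2, 5, 7}


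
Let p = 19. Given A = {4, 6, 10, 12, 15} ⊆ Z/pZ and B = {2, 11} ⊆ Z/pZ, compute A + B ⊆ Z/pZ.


Work in Z/19Z: reduce every sum a + b modulo 19.
Enumerate all 10 pairs:
a = 4: 4+2=6, 4+11=15
a = 6: 6+2=8, 6+11=17
a = 10: 10+2=12, 10+11=2
a = 12: 12+2=14, 12+11=4
a = 15: 15+2=17, 15+11=7
Distinct residues collected: {2, 4, 6, 7, 8, 12, 14, 15, 17}
|A + B| = 9 (out of 19 total residues).

A + B = {2, 4, 6, 7, 8, 12, 14, 15, 17}


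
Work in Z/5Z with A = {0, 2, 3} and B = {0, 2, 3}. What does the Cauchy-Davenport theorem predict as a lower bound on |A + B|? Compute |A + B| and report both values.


Cauchy-Davenport: |A + B| ≥ min(p, |A| + |B| - 1) for A, B nonempty in Z/pZ.
|A| = 3, |B| = 3, p = 5.
CD lower bound = min(5, 3 + 3 - 1) = min(5, 5) = 5.
Compute A + B mod 5 directly:
a = 0: 0+0=0, 0+2=2, 0+3=3
a = 2: 2+0=2, 2+2=4, 2+3=0
a = 3: 3+0=3, 3+2=0, 3+3=1
A + B = {0, 1, 2, 3, 4}, so |A + B| = 5.
Verify: 5 ≥ 5? Yes ✓.

CD lower bound = 5, actual |A + B| = 5.


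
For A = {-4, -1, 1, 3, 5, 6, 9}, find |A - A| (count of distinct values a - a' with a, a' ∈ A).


A - A = {a - a' : a, a' ∈ A}; |A| = 7.
Bounds: 2|A|-1 ≤ |A - A| ≤ |A|² - |A| + 1, i.e. 13 ≤ |A - A| ≤ 43.
Note: 0 ∈ A - A always (from a - a). The set is symmetric: if d ∈ A - A then -d ∈ A - A.
Enumerate nonzero differences d = a - a' with a > a' (then include -d):
Positive differences: {1, 2, 3, 4, 5, 6, 7, 8, 9, 10, 13}
Full difference set: {0} ∪ (positive diffs) ∪ (negative diffs).
|A - A| = 1 + 2·11 = 23 (matches direct enumeration: 23).

|A - A| = 23


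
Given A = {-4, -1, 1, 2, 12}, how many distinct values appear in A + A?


A + A = {a + a' : a, a' ∈ A}; |A| = 5.
General bounds: 2|A| - 1 ≤ |A + A| ≤ |A|(|A|+1)/2, i.e. 9 ≤ |A + A| ≤ 15.
Lower bound 2|A|-1 is attained iff A is an arithmetic progression.
Enumerate sums a + a' for a ≤ a' (symmetric, so this suffices):
a = -4: -4+-4=-8, -4+-1=-5, -4+1=-3, -4+2=-2, -4+12=8
a = -1: -1+-1=-2, -1+1=0, -1+2=1, -1+12=11
a = 1: 1+1=2, 1+2=3, 1+12=13
a = 2: 2+2=4, 2+12=14
a = 12: 12+12=24
Distinct sums: {-8, -5, -3, -2, 0, 1, 2, 3, 4, 8, 11, 13, 14, 24}
|A + A| = 14

|A + A| = 14


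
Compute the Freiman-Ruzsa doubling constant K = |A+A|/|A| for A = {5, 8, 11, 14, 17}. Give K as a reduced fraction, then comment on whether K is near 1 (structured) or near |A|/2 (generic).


|A| = 5.
Compute A + A by enumerating all 25 pairs.
A + A = {10, 13, 16, 19, 22, 25, 28, 31, 34}, so |A + A| = 9.
K = |A + A| / |A| = 9/5 (already in lowest terms) ≈ 1.8000.
Reference: AP of size 5 gives K = 9/5 ≈ 1.8000; a fully generic set of size 5 gives K ≈ 3.0000.

|A| = 5, |A + A| = 9, K = 9/5.


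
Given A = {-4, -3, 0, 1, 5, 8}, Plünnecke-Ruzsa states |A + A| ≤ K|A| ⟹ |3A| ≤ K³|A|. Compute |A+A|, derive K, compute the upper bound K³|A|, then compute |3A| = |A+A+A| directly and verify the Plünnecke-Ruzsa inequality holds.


|A| = 6.
Step 1: Compute A + A by enumerating all 36 pairs.
A + A = {-8, -7, -6, -4, -3, -2, 0, 1, 2, 4, 5, 6, 8, 9, 10, 13, 16}, so |A + A| = 17.
Step 2: Doubling constant K = |A + A|/|A| = 17/6 = 17/6 ≈ 2.8333.
Step 3: Plünnecke-Ruzsa gives |3A| ≤ K³·|A| = (2.8333)³ · 6 ≈ 136.4722.
Step 4: Compute 3A = A + A + A directly by enumerating all triples (a,b,c) ∈ A³; |3A| = 33.
Step 5: Check 33 ≤ 136.4722? Yes ✓.

K = 17/6, Plünnecke-Ruzsa bound K³|A| ≈ 136.4722, |3A| = 33, inequality holds.


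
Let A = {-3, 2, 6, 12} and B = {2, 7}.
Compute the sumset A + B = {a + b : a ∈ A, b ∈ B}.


A + B = {a + b : a ∈ A, b ∈ B}.
Enumerate all |A|·|B| = 4·2 = 8 pairs (a, b) and collect distinct sums.
a = -3: -3+2=-1, -3+7=4
a = 2: 2+2=4, 2+7=9
a = 6: 6+2=8, 6+7=13
a = 12: 12+2=14, 12+7=19
Collecting distinct sums: A + B = {-1, 4, 8, 9, 13, 14, 19}
|A + B| = 7

A + B = {-1, 4, 8, 9, 13, 14, 19}


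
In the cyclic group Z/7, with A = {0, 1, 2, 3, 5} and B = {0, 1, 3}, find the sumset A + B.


Work in Z/7Z: reduce every sum a + b modulo 7.
Enumerate all 15 pairs:
a = 0: 0+0=0, 0+1=1, 0+3=3
a = 1: 1+0=1, 1+1=2, 1+3=4
a = 2: 2+0=2, 2+1=3, 2+3=5
a = 3: 3+0=3, 3+1=4, 3+3=6
a = 5: 5+0=5, 5+1=6, 5+3=1
Distinct residues collected: {0, 1, 2, 3, 4, 5, 6}
|A + B| = 7 (out of 7 total residues).

A + B = {0, 1, 2, 3, 4, 5, 6}


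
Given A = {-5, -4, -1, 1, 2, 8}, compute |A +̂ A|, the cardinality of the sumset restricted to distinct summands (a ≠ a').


Restricted sumset: A +̂ A = {a + a' : a ∈ A, a' ∈ A, a ≠ a'}.
Equivalently, take A + A and drop any sum 2a that is achievable ONLY as a + a for a ∈ A (i.e. sums representable only with equal summands).
Enumerate pairs (a, a') with a < a' (symmetric, so each unordered pair gives one sum; this covers all a ≠ a'):
  -5 + -4 = -9
  -5 + -1 = -6
  -5 + 1 = -4
  -5 + 2 = -3
  -5 + 8 = 3
  -4 + -1 = -5
  -4 + 1 = -3
  -4 + 2 = -2
  -4 + 8 = 4
  -1 + 1 = 0
  -1 + 2 = 1
  -1 + 8 = 7
  1 + 2 = 3
  1 + 8 = 9
  2 + 8 = 10
Collected distinct sums: {-9, -6, -5, -4, -3, -2, 0, 1, 3, 4, 7, 9, 10}
|A +̂ A| = 13
(Reference bound: |A +̂ A| ≥ 2|A| - 3 for |A| ≥ 2, with |A| = 6 giving ≥ 9.)

|A +̂ A| = 13


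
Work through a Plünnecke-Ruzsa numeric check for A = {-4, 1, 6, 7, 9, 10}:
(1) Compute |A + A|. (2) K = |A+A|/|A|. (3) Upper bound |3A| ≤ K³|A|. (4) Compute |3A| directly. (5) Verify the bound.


|A| = 6.
Step 1: Compute A + A by enumerating all 36 pairs.
A + A = {-8, -3, 2, 3, 5, 6, 7, 8, 10, 11, 12, 13, 14, 15, 16, 17, 18, 19, 20}, so |A + A| = 19.
Step 2: Doubling constant K = |A + A|/|A| = 19/6 = 19/6 ≈ 3.1667.
Step 3: Plünnecke-Ruzsa gives |3A| ≤ K³·|A| = (3.1667)³ · 6 ≈ 190.5278.
Step 4: Compute 3A = A + A + A directly by enumerating all triples (a,b,c) ∈ A³; |3A| = 33.
Step 5: Check 33 ≤ 190.5278? Yes ✓.

K = 19/6, Plünnecke-Ruzsa bound K³|A| ≈ 190.5278, |3A| = 33, inequality holds.


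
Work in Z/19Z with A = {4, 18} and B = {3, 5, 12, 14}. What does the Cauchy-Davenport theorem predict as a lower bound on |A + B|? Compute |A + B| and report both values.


Cauchy-Davenport: |A + B| ≥ min(p, |A| + |B| - 1) for A, B nonempty in Z/pZ.
|A| = 2, |B| = 4, p = 19.
CD lower bound = min(19, 2 + 4 - 1) = min(19, 5) = 5.
Compute A + B mod 19 directly:
a = 4: 4+3=7, 4+5=9, 4+12=16, 4+14=18
a = 18: 18+3=2, 18+5=4, 18+12=11, 18+14=13
A + B = {2, 4, 7, 9, 11, 13, 16, 18}, so |A + B| = 8.
Verify: 8 ≥ 5? Yes ✓.

CD lower bound = 5, actual |A + B| = 8.


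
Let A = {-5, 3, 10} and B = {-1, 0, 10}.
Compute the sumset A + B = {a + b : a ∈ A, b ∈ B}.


A + B = {a + b : a ∈ A, b ∈ B}.
Enumerate all |A|·|B| = 3·3 = 9 pairs (a, b) and collect distinct sums.
a = -5: -5+-1=-6, -5+0=-5, -5+10=5
a = 3: 3+-1=2, 3+0=3, 3+10=13
a = 10: 10+-1=9, 10+0=10, 10+10=20
Collecting distinct sums: A + B = {-6, -5, 2, 3, 5, 9, 10, 13, 20}
|A + B| = 9

A + B = {-6, -5, 2, 3, 5, 9, 10, 13, 20}


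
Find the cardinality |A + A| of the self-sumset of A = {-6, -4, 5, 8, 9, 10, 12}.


A + A = {a + a' : a, a' ∈ A}; |A| = 7.
General bounds: 2|A| - 1 ≤ |A + A| ≤ |A|(|A|+1)/2, i.e. 13 ≤ |A + A| ≤ 28.
Lower bound 2|A|-1 is attained iff A is an arithmetic progression.
Enumerate sums a + a' for a ≤ a' (symmetric, so this suffices):
a = -6: -6+-6=-12, -6+-4=-10, -6+5=-1, -6+8=2, -6+9=3, -6+10=4, -6+12=6
a = -4: -4+-4=-8, -4+5=1, -4+8=4, -4+9=5, -4+10=6, -4+12=8
a = 5: 5+5=10, 5+8=13, 5+9=14, 5+10=15, 5+12=17
a = 8: 8+8=16, 8+9=17, 8+10=18, 8+12=20
a = 9: 9+9=18, 9+10=19, 9+12=21
a = 10: 10+10=20, 10+12=22
a = 12: 12+12=24
Distinct sums: {-12, -10, -8, -1, 1, 2, 3, 4, 5, 6, 8, 10, 13, 14, 15, 16, 17, 18, 19, 20, 21, 22, 24}
|A + A| = 23

|A + A| = 23


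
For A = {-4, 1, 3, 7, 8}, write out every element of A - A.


A - A = {a - a' : a, a' ∈ A}.
Compute a - a' for each ordered pair (a, a'):
a = -4: -4--4=0, -4-1=-5, -4-3=-7, -4-7=-11, -4-8=-12
a = 1: 1--4=5, 1-1=0, 1-3=-2, 1-7=-6, 1-8=-7
a = 3: 3--4=7, 3-1=2, 3-3=0, 3-7=-4, 3-8=-5
a = 7: 7--4=11, 7-1=6, 7-3=4, 7-7=0, 7-8=-1
a = 8: 8--4=12, 8-1=7, 8-3=5, 8-7=1, 8-8=0
Collecting distinct values (and noting 0 appears from a-a):
A - A = {-12, -11, -7, -6, -5, -4, -2, -1, 0, 1, 2, 4, 5, 6, 7, 11, 12}
|A - A| = 17

A - A = {-12, -11, -7, -6, -5, -4, -2, -1, 0, 1, 2, 4, 5, 6, 7, 11, 12}


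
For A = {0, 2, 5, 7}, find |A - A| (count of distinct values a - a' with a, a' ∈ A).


A - A = {a - a' : a, a' ∈ A}; |A| = 4.
Bounds: 2|A|-1 ≤ |A - A| ≤ |A|² - |A| + 1, i.e. 7 ≤ |A - A| ≤ 13.
Note: 0 ∈ A - A always (from a - a). The set is symmetric: if d ∈ A - A then -d ∈ A - A.
Enumerate nonzero differences d = a - a' with a > a' (then include -d):
Positive differences: {2, 3, 5, 7}
Full difference set: {0} ∪ (positive diffs) ∪ (negative diffs).
|A - A| = 1 + 2·4 = 9 (matches direct enumeration: 9).

|A - A| = 9


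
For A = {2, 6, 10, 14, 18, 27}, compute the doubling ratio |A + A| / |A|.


|A| = 6.
Compute A + A by enumerating all 36 pairs.
A + A = {4, 8, 12, 16, 20, 24, 28, 29, 32, 33, 36, 37, 41, 45, 54}, so |A + A| = 15.
K = |A + A| / |A| = 15/6 = 5/2 ≈ 2.5000.
Reference: AP of size 6 gives K = 11/6 ≈ 1.8333; a fully generic set of size 6 gives K ≈ 3.5000.

|A| = 6, |A + A| = 15, K = 15/6 = 5/2.


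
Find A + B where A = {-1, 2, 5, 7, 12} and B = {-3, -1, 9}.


A + B = {a + b : a ∈ A, b ∈ B}.
Enumerate all |A|·|B| = 5·3 = 15 pairs (a, b) and collect distinct sums.
a = -1: -1+-3=-4, -1+-1=-2, -1+9=8
a = 2: 2+-3=-1, 2+-1=1, 2+9=11
a = 5: 5+-3=2, 5+-1=4, 5+9=14
a = 7: 7+-3=4, 7+-1=6, 7+9=16
a = 12: 12+-3=9, 12+-1=11, 12+9=21
Collecting distinct sums: A + B = {-4, -2, -1, 1, 2, 4, 6, 8, 9, 11, 14, 16, 21}
|A + B| = 13

A + B = {-4, -2, -1, 1, 2, 4, 6, 8, 9, 11, 14, 16, 21}


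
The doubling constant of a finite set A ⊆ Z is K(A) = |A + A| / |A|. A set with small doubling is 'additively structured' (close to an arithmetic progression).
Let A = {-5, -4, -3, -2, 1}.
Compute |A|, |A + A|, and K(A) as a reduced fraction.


|A| = 5.
Compute A + A by enumerating all 25 pairs.
A + A = {-10, -9, -8, -7, -6, -5, -4, -3, -2, -1, 2}, so |A + A| = 11.
K = |A + A| / |A| = 11/5 (already in lowest terms) ≈ 2.2000.
Reference: AP of size 5 gives K = 9/5 ≈ 1.8000; a fully generic set of size 5 gives K ≈ 3.0000.

|A| = 5, |A + A| = 11, K = 11/5.


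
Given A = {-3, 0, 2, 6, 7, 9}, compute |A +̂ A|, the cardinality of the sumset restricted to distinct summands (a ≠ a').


Restricted sumset: A +̂ A = {a + a' : a ∈ A, a' ∈ A, a ≠ a'}.
Equivalently, take A + A and drop any sum 2a that is achievable ONLY as a + a for a ∈ A (i.e. sums representable only with equal summands).
Enumerate pairs (a, a') with a < a' (symmetric, so each unordered pair gives one sum; this covers all a ≠ a'):
  -3 + 0 = -3
  -3 + 2 = -1
  -3 + 6 = 3
  -3 + 7 = 4
  -3 + 9 = 6
  0 + 2 = 2
  0 + 6 = 6
  0 + 7 = 7
  0 + 9 = 9
  2 + 6 = 8
  2 + 7 = 9
  2 + 9 = 11
  6 + 7 = 13
  6 + 9 = 15
  7 + 9 = 16
Collected distinct sums: {-3, -1, 2, 3, 4, 6, 7, 8, 9, 11, 13, 15, 16}
|A +̂ A| = 13
(Reference bound: |A +̂ A| ≥ 2|A| - 3 for |A| ≥ 2, with |A| = 6 giving ≥ 9.)

|A +̂ A| = 13
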